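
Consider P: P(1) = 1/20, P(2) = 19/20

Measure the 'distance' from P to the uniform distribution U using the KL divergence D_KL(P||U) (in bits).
0.7136 bits

U(i) = 1/2 for all i

D_KL(P||U) = Σ P(x) log₂(P(x) / (1/2))
           = Σ P(x) log₂(P(x)) + log₂(2)
           = log₂(2) - H(P)

H(P) = -Σ P(x) log₂(P(x)):
  -P(1)·log₂(P(1)) = -(1/20)·log₂(1/20) = 0.21610
  -P(2)·log₂(P(2)) = -(19/20)·log₂(19/20) = 0.07030
H(P) = 0.21610 + 0.07030 = 0.28640 bits

log₂(2) = 1.00000 bits

D_KL(P||U) = 1.00000 - 0.28640 = 0.71360 ≈ 0.7136 bits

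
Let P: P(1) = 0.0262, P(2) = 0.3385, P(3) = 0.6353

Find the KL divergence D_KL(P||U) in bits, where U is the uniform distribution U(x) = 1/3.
0.5025 bits

U(i) = 1/3 for all i

D_KL(P||U) = Σ P(x) log₂(P(x) / (1/3))
           = Σ P(x) log₂(P(x)) + log₂(3)
           = log₂(3) - H(P)

H(P) = -Σ P(x) log₂(P(x)):
  -P(1)·log₂(P(1)) = -(0.0262)·log₂(0.0262) = 0.13766
  -P(2)·log₂(P(2)) = -(0.3385)·log₂(0.3385) = 0.52900
  -P(3)·log₂(P(3)) = -(0.6353)·log₂(0.6353) = 0.41580
H(P) = 0.13766 + 0.52900 + 0.41580 = 1.08246 bits

log₂(3) = 1.58496 bits

D_KL(P||U) = 1.58496 - 1.08246 = 0.50250 ≈ 0.5025 bits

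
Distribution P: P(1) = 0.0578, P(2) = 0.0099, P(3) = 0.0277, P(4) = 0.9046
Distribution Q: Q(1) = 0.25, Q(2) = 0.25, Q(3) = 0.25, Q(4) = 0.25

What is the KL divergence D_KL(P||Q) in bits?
1.4222 bits

D_KL(P||Q) = Σ P(x) log₂(P(x)/Q(x))

Computing term by term:
  P(1)·log₂(P(1)/Q(1)) = 0.0578·log₂(0.0578/0.25) = -0.12212
  P(2)·log₂(P(2)/Q(2)) = 0.0099·log₂(0.0099/0.25) = -0.04612
  P(3)·log₂(P(3)/Q(3)) = 0.0277·log₂(0.0277/0.25) = -0.08792
  P(4)·log₂(P(4)/Q(4)) = 0.9046·log₂(0.9046/0.25) = 1.67835

D_KL(P||Q) = -0.12212 - 0.04612 - 0.08792 + 1.67835 = 1.42219 ≈ 1.4222 bits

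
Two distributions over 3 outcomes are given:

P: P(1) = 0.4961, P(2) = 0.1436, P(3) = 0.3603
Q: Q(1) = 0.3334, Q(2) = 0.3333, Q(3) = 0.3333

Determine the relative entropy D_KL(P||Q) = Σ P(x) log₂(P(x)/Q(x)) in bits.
0.1505 bits

D_KL(P||Q) = Σ P(x) log₂(P(x)/Q(x))

Computing term by term:
  P(1)·log₂(P(1)/Q(1)) = 0.4961·log₂(0.4961/0.3334) = 0.28445
  P(2)·log₂(P(2)/Q(2)) = 0.1436·log₂(0.1436/0.3333) = -0.17444
  P(3)·log₂(P(3)/Q(3)) = 0.3603·log₂(0.3603/0.3333) = 0.04049

D_KL(P||Q) = 0.28445 - 0.17444 + 0.04049 = 0.15050 ≈ 0.1505 bits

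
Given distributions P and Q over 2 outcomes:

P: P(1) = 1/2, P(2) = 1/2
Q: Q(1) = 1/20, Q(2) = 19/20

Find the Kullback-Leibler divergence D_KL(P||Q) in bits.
1.1980 bits

D_KL(P||Q) = Σ P(x) log₂(P(x)/Q(x))

Computing term by term:
  P(1)·log₂(P(1)/Q(1)) = (1/2)·log₂((1/2)/(1/20)) = 1.66096
  P(2)·log₂(P(2)/Q(2)) = (1/2)·log₂((1/2)/(19/20)) = -0.46300

D_KL(P||Q) = 1.66096 - 0.46300 = 1.19796 ≈ 1.1980 bits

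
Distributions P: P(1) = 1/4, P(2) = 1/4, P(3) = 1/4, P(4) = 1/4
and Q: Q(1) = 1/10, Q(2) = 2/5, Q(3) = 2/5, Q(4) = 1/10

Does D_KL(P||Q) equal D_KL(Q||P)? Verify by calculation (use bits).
D_KL(P||Q) = 0.3219 bits, D_KL(Q||P) = 0.2781 bits. No — D_KL(P||Q) ≠ D_KL(Q||P) for this pair.

D_KL(P||Q) = Σ P(x) log₂(P(x)/Q(x))

Computing term by term:
  P(1)·log₂(P(1)/Q(1)) = (1/4)·log₂((1/4)/(1/10)) = 0.33048
  P(2)·log₂(P(2)/Q(2)) = (1/4)·log₂((1/4)/(2/5)) = -0.16952
  P(3)·log₂(P(3)/Q(3)) = (1/4)·log₂((1/4)/(2/5)) = -0.16952
  P(4)·log₂(P(4)/Q(4)) = (1/4)·log₂((1/4)/(1/10)) = 0.33048

D_KL(P||Q) = 0.33048 - 0.16952 - 0.16952 + 0.33048 = 0.32192 ≈ 0.3219 bits

D_KL(Q||P) = Σ Q(x) log₂(Q(x)/P(x))

Computing term by term:
  Q(1)·log₂(Q(1)/P(1)) = (1/10)·log₂((1/10)/(1/4)) = -0.13219
  Q(2)·log₂(Q(2)/P(2)) = (2/5)·log₂((2/5)/(1/4)) = 0.27123
  Q(3)·log₂(Q(3)/P(3)) = (2/5)·log₂((2/5)/(1/4)) = 0.27123
  Q(4)·log₂(Q(4)/P(4)) = (1/10)·log₂((1/10)/(1/4)) = -0.13219

D_KL(Q||P) = -0.13219 + 0.27123 + 0.27123 - 0.13219 = 0.27808 ≈ 0.2781 bits

These are NOT equal (difference: 0.0438 bits). KL divergence is asymmetric: D_KL(P||Q) ≠ D_KL(Q||P) in general.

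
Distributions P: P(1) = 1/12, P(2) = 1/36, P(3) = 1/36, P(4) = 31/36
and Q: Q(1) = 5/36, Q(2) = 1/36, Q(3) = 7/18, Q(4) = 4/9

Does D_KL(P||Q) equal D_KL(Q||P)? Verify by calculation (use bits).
D_KL(P||Q) = 0.6545 bits, D_KL(Q||P) = 1.1589 bits. No — D_KL(P||Q) ≠ D_KL(Q||P) for this pair.

D_KL(P||Q) = Σ P(x) log₂(P(x)/Q(x))

Computing term by term:
  P(1)·log₂(P(1)/Q(1)) = (1/12)·log₂((1/12)/(5/36)) = -0.06141
  P(2)·log₂(P(2)/Q(2)) = (1/36)·log₂((1/36)/(1/36)) = 0.00000
  P(3)·log₂(P(3)/Q(3)) = (1/36)·log₂((1/36)/(7/18)) = -0.10576
  P(4)·log₂(P(4)/Q(4)) = (31/36)·log₂((31/36)/(4/9)) = 0.82167

D_KL(P||Q) = -0.06141 + 0.00000 - 0.10576 + 0.82167 = 0.65450 ≈ 0.6545 bits

D_KL(Q||P) = Σ Q(x) log₂(Q(x)/P(x))

Computing term by term:
  Q(1)·log₂(Q(1)/P(1)) = (5/36)·log₂((5/36)/(1/12)) = 0.10236
  Q(2)·log₂(Q(2)/P(2)) = (1/36)·log₂((1/36)/(1/36)) = 0.00000
  Q(3)·log₂(Q(3)/P(3)) = (7/18)·log₂((7/18)/(1/36)) = 1.48064
  Q(4)·log₂(Q(4)/P(4)) = (4/9)·log₂((4/9)/(31/36)) = -0.42409

D_KL(Q||P) = 0.10236 + 0.00000 + 1.48064 - 0.42409 = 1.15891 ≈ 1.1589 bits

These are NOT equal (difference: 0.5044 bits). KL divergence is asymmetric: D_KL(P||Q) ≠ D_KL(Q||P) in general.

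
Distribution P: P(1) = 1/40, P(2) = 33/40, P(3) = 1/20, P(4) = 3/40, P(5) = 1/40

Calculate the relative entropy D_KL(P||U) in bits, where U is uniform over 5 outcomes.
1.3305 bits

U(i) = 1/5 for all i

D_KL(P||U) = Σ P(x) log₂(P(x) / (1/5))
           = Σ P(x) log₂(P(x)) + log₂(5)
           = log₂(5) - H(P)

H(P) = -Σ P(x) log₂(P(x)):
  -P(1)·log₂(P(1)) = -(1/40)·log₂(1/40) = 0.13305
  -P(2)·log₂(P(2)) = -(33/40)·log₂(33/40) = 0.22897
  -P(3)·log₂(P(3)) = -(1/20)·log₂(1/20) = 0.21610
  -P(4)·log₂(P(4)) = -(3/40)·log₂(3/40) = 0.28027
  -P(5)·log₂(P(5)) = -(1/40)·log₂(1/40) = 0.13305
H(P) = 0.13305 + 0.22897 + 0.21610 + 0.28027 + 0.13305 = 0.99144 bits

log₂(5) = 2.32193 bits

D_KL(P||U) = 2.32193 - 0.99144 = 1.33049 ≈ 1.3305 bits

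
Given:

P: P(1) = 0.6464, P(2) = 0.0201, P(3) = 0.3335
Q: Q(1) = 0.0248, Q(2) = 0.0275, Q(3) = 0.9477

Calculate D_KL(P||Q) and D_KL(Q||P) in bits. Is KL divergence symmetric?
D_KL(P||Q) = 2.5291 bits, D_KL(Q||P) = 1.3237 bits. No, KL divergence is not symmetric.

D_KL(P||Q) = Σ P(x) log₂(P(x)/Q(x))

Computing term by term:
  P(1)·log₂(P(1)/Q(1)) = 0.6464·log₂(0.6464/0.0248) = 3.04068
  P(2)·log₂(P(2)/Q(2)) = 0.0201·log₂(0.0201/0.0275) = -0.00909
  P(3)·log₂(P(3)/Q(3)) = 0.3335·log₂(0.3335/0.9477) = -0.50250

D_KL(P||Q) = 3.04068 - 0.00909 - 0.50250 = 2.52909 ≈ 2.5291 bits

D_KL(Q||P) = Σ Q(x) log₂(Q(x)/P(x))

Computing term by term:
  Q(1)·log₂(Q(1)/P(1)) = 0.0248·log₂(0.0248/0.6464) = -0.11666
  Q(2)·log₂(Q(2)/P(2)) = 0.0275·log₂(0.0275/0.0201) = 0.01244
  Q(3)·log₂(Q(3)/P(3)) = 0.9477·log₂(0.9477/0.3335) = 1.42794

D_KL(Q||P) = -0.11666 + 0.01244 + 1.42794 = 1.32372 ≈ 1.3237 bits

These are NOT equal (difference: 1.2054 bits). KL divergence is asymmetric: D_KL(P||Q) ≠ D_KL(Q||P) in general.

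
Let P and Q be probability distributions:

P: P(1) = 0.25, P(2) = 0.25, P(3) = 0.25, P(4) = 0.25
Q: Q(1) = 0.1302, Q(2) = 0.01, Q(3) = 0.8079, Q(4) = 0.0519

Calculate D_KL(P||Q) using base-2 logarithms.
1.5402 bits

D_KL(P||Q) = Σ P(x) log₂(P(x)/Q(x))

Computing term by term:
  P(1)·log₂(P(1)/Q(1)) = 0.25·log₂(0.25/0.1302) = 0.23530
  P(2)·log₂(P(2)/Q(2)) = 0.25·log₂(0.25/0.01) = 1.16096
  P(3)·log₂(P(3)/Q(3)) = 0.25·log₂(0.25/0.8079) = -0.42306
  P(4)·log₂(P(4)/Q(4)) = 0.25·log₂(0.25/0.0519) = 0.56703

D_KL(P||Q) = 0.23530 + 1.16096 - 0.42306 + 0.56703 = 1.54023 ≈ 1.5402 bits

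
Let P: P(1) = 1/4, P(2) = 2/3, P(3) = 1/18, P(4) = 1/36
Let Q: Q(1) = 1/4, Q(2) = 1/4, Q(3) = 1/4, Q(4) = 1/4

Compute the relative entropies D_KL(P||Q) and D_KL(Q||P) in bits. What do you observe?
D_KL(P||Q) = 0.7348 bits, D_KL(Q||P) = 0.9812 bits. The two directions give different values (D_KL(Q||P) exceeds D_KL(P||Q) by 0.2464 bits): KL divergence is asymmetric.

D_KL(P||Q) = Σ P(x) log₂(P(x)/Q(x))

Computing term by term:
  P(1)·log₂(P(1)/Q(1)) = (1/4)·log₂((1/4)/(1/4)) = 0.00000
  P(2)·log₂(P(2)/Q(2)) = (2/3)·log₂((2/3)/(1/4)) = 0.94336
  P(3)·log₂(P(3)/Q(3)) = (1/18)·log₂((1/18)/(1/4)) = -0.12055
  P(4)·log₂(P(4)/Q(4)) = (1/36)·log₂((1/36)/(1/4)) = -0.08805

D_KL(P||Q) = 0.00000 + 0.94336 - 0.12055 - 0.08805 = 0.73476 ≈ 0.7348 bits

D_KL(Q||P) = Σ Q(x) log₂(Q(x)/P(x))

Computing term by term:
  Q(1)·log₂(Q(1)/P(1)) = (1/4)·log₂((1/4)/(1/4)) = 0.00000
  Q(2)·log₂(Q(2)/P(2)) = (1/4)·log₂((1/4)/(2/3)) = -0.35376
  Q(3)·log₂(Q(3)/P(3)) = (1/4)·log₂((1/4)/(1/18)) = 0.54248
  Q(4)·log₂(Q(4)/P(4)) = (1/4)·log₂((1/4)/(1/36)) = 0.79248

D_KL(Q||P) = 0.00000 - 0.35376 + 0.54248 + 0.79248 = 0.98120 ≈ 0.9812 bits

These are NOT equal (difference: 0.2464 bits). KL divergence is asymmetric: D_KL(P||Q) ≠ D_KL(Q||P) in general.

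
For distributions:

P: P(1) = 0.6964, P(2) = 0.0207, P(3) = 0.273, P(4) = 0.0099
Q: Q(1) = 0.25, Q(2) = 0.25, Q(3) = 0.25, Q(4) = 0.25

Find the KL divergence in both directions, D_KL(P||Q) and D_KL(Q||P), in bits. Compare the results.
D_KL(P||Q) = 0.9434 bits, D_KL(Q||P) = 1.6619 bits. D_KL(Q||P) is larger than D_KL(P||Q) by 0.7185 bits; the two directions differ.

D_KL(P||Q) = Σ P(x) log₂(P(x)/Q(x))

Computing term by term:
  P(1)·log₂(P(1)/Q(1)) = 0.6964·log₂(0.6964/0.25) = 1.02927
  P(2)·log₂(P(2)/Q(2)) = 0.0207·log₂(0.0207/0.25) = -0.07440
  P(3)·log₂(P(3)/Q(3)) = 0.273·log₂(0.273/0.25) = 0.03466
  P(4)·log₂(P(4)/Q(4)) = 0.0099·log₂(0.0099/0.25) = -0.04612

D_KL(P||Q) = 1.02927 - 0.07440 + 0.03466 - 0.04612 = 0.94341 ≈ 0.9434 bits

D_KL(Q||P) = Σ Q(x) log₂(Q(x)/P(x))

Computing term by term:
  Q(1)·log₂(Q(1)/P(1)) = 0.25·log₂(0.25/0.6964) = -0.36950
  Q(2)·log₂(Q(2)/P(2)) = 0.25·log₂(0.25/0.0207) = 0.89856
  Q(3)·log₂(Q(3)/P(3)) = 0.25·log₂(0.25/0.273) = -0.03174
  Q(4)·log₂(Q(4)/P(4)) = 0.25·log₂(0.25/0.0099) = 1.16459

D_KL(Q||P) = -0.36950 + 0.89856 - 0.03174 + 1.16459 = 1.66191 ≈ 1.6619 bits

These are NOT equal (difference: 0.7185 bits). KL divergence is asymmetric: D_KL(P||Q) ≠ D_KL(Q||P) in general.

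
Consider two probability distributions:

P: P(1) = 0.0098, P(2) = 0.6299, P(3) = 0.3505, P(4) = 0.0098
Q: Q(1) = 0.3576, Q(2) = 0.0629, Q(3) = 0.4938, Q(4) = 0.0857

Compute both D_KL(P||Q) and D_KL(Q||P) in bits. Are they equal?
D_KL(P||Q) = 1.8389 bits, D_KL(Q||P) = 2.1590 bits. No, they are not equal.

D_KL(P||Q) = Σ P(x) log₂(P(x)/Q(x))

Computing term by term:
  P(1)·log₂(P(1)/Q(1)) = 0.0098·log₂(0.0098/0.3576) = -0.05086
  P(2)·log₂(P(2)/Q(2)) = 0.6299·log₂(0.6299/0.0629) = 2.09378
  P(3)·log₂(P(3)/Q(3)) = 0.3505·log₂(0.3505/0.4938) = -0.17333
  P(4)·log₂(P(4)/Q(4)) = 0.0098·log₂(0.0098/0.0857) = -0.03066

D_KL(P||Q) = -0.05086 + 2.09378 - 0.17333 - 0.03066 = 1.83893 ≈ 1.8389 bits

D_KL(Q||P) = Σ Q(x) log₂(Q(x)/P(x))

Computing term by term:
  Q(1)·log₂(Q(1)/P(1)) = 0.3576·log₂(0.3576/0.0098) = 1.85574
  Q(2)·log₂(Q(2)/P(2)) = 0.0629·log₂(0.0629/0.6299) = -0.20908
  Q(3)·log₂(Q(3)/P(3)) = 0.4938·log₂(0.4938/0.3505) = 0.24419
  Q(4)·log₂(Q(4)/P(4)) = 0.0857·log₂(0.0857/0.0098) = 0.26811

D_KL(Q||P) = 1.85574 - 0.20908 + 0.24419 + 0.26811 = 2.15896 ≈ 2.1590 bits

These are NOT equal (difference: 0.3201 bits). KL divergence is asymmetric: D_KL(P||Q) ≠ D_KL(Q||P) in general.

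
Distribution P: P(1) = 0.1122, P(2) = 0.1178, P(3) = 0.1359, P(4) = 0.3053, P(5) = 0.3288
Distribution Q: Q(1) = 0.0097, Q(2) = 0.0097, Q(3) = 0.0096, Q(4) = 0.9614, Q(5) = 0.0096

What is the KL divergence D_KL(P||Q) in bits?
2.5112 bits

D_KL(P||Q) = Σ P(x) log₂(P(x)/Q(x))

Computing term by term:
  P(1)·log₂(P(1)/Q(1)) = 0.1122·log₂(0.1122/0.0097) = 0.39628
  P(2)·log₂(P(2)/Q(2)) = 0.1178·log₂(0.1178/0.0097) = 0.42434
  P(3)·log₂(P(3)/Q(3)) = 0.1359·log₂(0.1359/0.0096) = 0.51960
  P(4)·log₂(P(4)/Q(4)) = 0.3053·log₂(0.3053/0.9614) = -0.50524
  P(5)·log₂(P(5)/Q(5)) = 0.3288·log₂(0.3288/0.0096) = 1.67623

D_KL(P||Q) = 0.39628 + 0.42434 + 0.51960 - 0.50524 + 1.67623 = 2.51121 ≈ 2.5112 bits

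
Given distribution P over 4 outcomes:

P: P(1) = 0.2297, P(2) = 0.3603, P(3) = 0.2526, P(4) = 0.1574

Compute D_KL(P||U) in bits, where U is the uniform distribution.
0.0606 bits

U(i) = 1/4 for all i

D_KL(P||U) = Σ P(x) log₂(P(x) / (1/4))
           = Σ P(x) log₂(P(x)) + log₂(4)
           = log₂(4) - H(P)

H(P) = -Σ P(x) log₂(P(x)):
  -P(1)·log₂(P(1)) = -(0.2297)·log₂(0.2297) = 0.48746
  -P(2)·log₂(P(2)) = -(0.3603)·log₂(0.3603) = 0.53062
  -P(3)·log₂(P(3)) = -(0.2526)·log₂(0.2526) = 0.50143
  -P(4)·log₂(P(4)) = -(0.1574)·log₂(0.1574) = 0.41986
H(P) = 0.48746 + 0.53062 + 0.50143 + 0.41986 = 1.93937 bits

log₂(4) = 2.00000 bits

D_KL(P||U) = 2.00000 - 1.93937 = 0.06063 ≈ 0.0606 bits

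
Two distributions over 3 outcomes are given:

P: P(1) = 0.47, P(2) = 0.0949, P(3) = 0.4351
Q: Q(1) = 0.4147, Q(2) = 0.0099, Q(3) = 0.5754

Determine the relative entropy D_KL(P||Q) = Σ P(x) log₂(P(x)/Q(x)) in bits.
0.2189 bits

D_KL(P||Q) = Σ P(x) log₂(P(x)/Q(x))

Computing term by term:
  P(1)·log₂(P(1)/Q(1)) = 0.47·log₂(0.47/0.4147) = 0.08488
  P(2)·log₂(P(2)/Q(2)) = 0.0949·log₂(0.0949/0.0099) = 0.30946
  P(3)·log₂(P(3)/Q(3)) = 0.4351·log₂(0.4351/0.5754) = -0.17544

D_KL(P||Q) = 0.08488 + 0.30946 - 0.17544 = 0.21890 ≈ 0.2189 bits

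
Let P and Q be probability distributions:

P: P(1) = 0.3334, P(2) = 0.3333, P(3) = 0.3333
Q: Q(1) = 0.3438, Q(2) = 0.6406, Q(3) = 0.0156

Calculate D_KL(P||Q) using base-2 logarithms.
1.1433 bits

D_KL(P||Q) = Σ P(x) log₂(P(x)/Q(x))

Computing term by term:
  P(1)·log₂(P(1)/Q(1)) = 0.3334·log₂(0.3334/0.3438) = -0.01477
  P(2)·log₂(P(2)/Q(2)) = 0.3333·log₂(0.3333/0.6406) = -0.31417
  P(3)·log₂(P(3)/Q(3)) = 0.3333·log₂(0.3333/0.0156) = 1.47225

D_KL(P||Q) = -0.01477 - 0.31417 + 1.47225 = 1.14331 ≈ 1.1433 bits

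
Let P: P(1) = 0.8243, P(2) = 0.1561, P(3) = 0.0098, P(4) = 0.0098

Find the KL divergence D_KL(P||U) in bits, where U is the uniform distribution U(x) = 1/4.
1.2212 bits

U(i) = 1/4 for all i

D_KL(P||U) = Σ P(x) log₂(P(x) / (1/4))
           = Σ P(x) log₂(P(x)) + log₂(4)
           = log₂(4) - H(P)

H(P) = -Σ P(x) log₂(P(x)):
  -P(1)·log₂(P(1)) = -(0.8243)·log₂(0.8243) = 0.22978
  -P(2)·log₂(P(2)) = -(0.1561)·log₂(0.1561) = 0.41826
  -P(3)·log₂(P(3)) = -(0.0098)·log₂(0.0098) = 0.06540
  -P(4)·log₂(P(4)) = -(0.0098)·log₂(0.0098) = 0.06540
H(P) = 0.22978 + 0.41826 + 0.06540 + 0.06540 = 0.77884 bits

log₂(4) = 2.00000 bits

D_KL(P||U) = 2.00000 - 0.77884 = 1.22116 ≈ 1.2212 bits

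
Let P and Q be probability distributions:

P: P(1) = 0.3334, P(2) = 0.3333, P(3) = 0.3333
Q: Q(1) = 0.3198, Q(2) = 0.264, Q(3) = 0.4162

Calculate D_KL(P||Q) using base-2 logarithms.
0.0253 bits

D_KL(P||Q) = Σ P(x) log₂(P(x)/Q(x))

Computing term by term:
  P(1)·log₂(P(1)/Q(1)) = 0.3334·log₂(0.3334/0.3198) = 0.02003
  P(2)·log₂(P(2)/Q(2)) = 0.3333·log₂(0.3333/0.264) = 0.11208
  P(3)·log₂(P(3)/Q(3)) = 0.3333·log₂(0.3333/0.4162) = -0.10681

D_KL(P||Q) = 0.02003 + 0.11208 - 0.10681 = 0.02530 ≈ 0.0253 bits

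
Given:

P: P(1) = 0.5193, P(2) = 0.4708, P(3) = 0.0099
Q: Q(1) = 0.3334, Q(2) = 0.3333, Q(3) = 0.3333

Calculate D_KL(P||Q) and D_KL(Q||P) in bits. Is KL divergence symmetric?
D_KL(P||Q) = 0.5164 bits, D_KL(Q||P) = 1.3117 bits. No, KL divergence is not symmetric.

D_KL(P||Q) = Σ P(x) log₂(P(x)/Q(x))

Computing term by term:
  P(1)·log₂(P(1)/Q(1)) = 0.5193·log₂(0.5193/0.3334) = 0.33200
  P(2)·log₂(P(2)/Q(2)) = 0.4708·log₂(0.4708/0.3333) = 0.23460
  P(3)·log₂(P(3)/Q(3)) = 0.0099·log₂(0.0099/0.3333) = -0.05023

D_KL(P||Q) = 0.33200 + 0.23460 - 0.05023 = 0.51637 ≈ 0.5164 bits

D_KL(Q||P) = Σ Q(x) log₂(Q(x)/P(x))

Computing term by term:
  Q(1)·log₂(Q(1)/P(1)) = 0.3334·log₂(0.3334/0.5193) = -0.21315
  Q(2)·log₂(Q(2)/P(2)) = 0.3333·log₂(0.3333/0.4708) = -0.16608
  Q(3)·log₂(Q(3)/P(3)) = 0.3333·log₂(0.3333/0.0099) = 1.69091

D_KL(Q||P) = -0.21315 - 0.16608 + 1.69091 = 1.31168 ≈ 1.3117 bits

These are NOT equal (difference: 0.7953 bits). KL divergence is asymmetric: D_KL(P||Q) ≠ D_KL(Q||P) in general.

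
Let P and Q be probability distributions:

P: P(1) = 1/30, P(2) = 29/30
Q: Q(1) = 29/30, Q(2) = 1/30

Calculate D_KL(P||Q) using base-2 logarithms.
4.5341 bits

D_KL(P||Q) = Σ P(x) log₂(P(x)/Q(x))

Computing term by term:
  P(1)·log₂(P(1)/Q(1)) = (1/30)·log₂((1/30)/(29/30)) = -0.16193
  P(2)·log₂(P(2)/Q(2)) = (29/30)·log₂((29/30)/(1/30)) = 4.69605

D_KL(P||Q) = -0.16193 + 4.69605 = 4.53412 ≈ 4.5341 bits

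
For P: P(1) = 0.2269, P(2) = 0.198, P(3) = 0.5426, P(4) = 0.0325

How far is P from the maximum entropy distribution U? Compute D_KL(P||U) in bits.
0.4126 bits

U(i) = 1/4 for all i

D_KL(P||U) = Σ P(x) log₂(P(x) / (1/4))
           = Σ P(x) log₂(P(x)) + log₂(4)
           = log₂(4) - H(P)

H(P) = -Σ P(x) log₂(P(x)):
  -P(1)·log₂(P(1)) = -(0.2269)·log₂(0.2269) = 0.48554
  -P(2)·log₂(P(2)) = -(0.198)·log₂(0.198) = 0.46261
  -P(3)·log₂(P(3)) = -(0.5426)·log₂(0.5426) = 0.47859
  -P(4)·log₂(P(4)) = -(0.0325)·log₂(0.0325) = 0.16066
H(P) = 0.48554 + 0.46261 + 0.47859 + 0.16066 = 1.58740 bits

log₂(4) = 2.00000 bits

D_KL(P||U) = 2.00000 - 1.58740 = 0.41260 ≈ 0.4126 bits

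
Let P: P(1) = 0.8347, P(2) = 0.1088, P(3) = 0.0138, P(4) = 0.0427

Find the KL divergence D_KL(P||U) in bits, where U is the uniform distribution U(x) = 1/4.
1.1547 bits

U(i) = 1/4 for all i

D_KL(P||U) = Σ P(x) log₂(P(x) / (1/4))
           = Σ P(x) log₂(P(x)) + log₂(4)
           = log₂(4) - H(P)

H(P) = -Σ P(x) log₂(P(x)):
  -P(1)·log₂(P(1)) = -(0.8347)·log₂(0.8347) = 0.21758
  -P(2)·log₂(P(2)) = -(0.1088)·log₂(0.1088) = 0.34819
  -P(3)·log₂(P(3)) = -(0.0138)·log₂(0.0138) = 0.08527
  -P(4)·log₂(P(4)) = -(0.0427)·log₂(0.0427) = 0.19427
H(P) = 0.21758 + 0.34819 + 0.08527 + 0.19427 = 0.84531 bits

log₂(4) = 2.00000 bits

D_KL(P||U) = 2.00000 - 0.84531 = 1.15469 ≈ 1.1547 bits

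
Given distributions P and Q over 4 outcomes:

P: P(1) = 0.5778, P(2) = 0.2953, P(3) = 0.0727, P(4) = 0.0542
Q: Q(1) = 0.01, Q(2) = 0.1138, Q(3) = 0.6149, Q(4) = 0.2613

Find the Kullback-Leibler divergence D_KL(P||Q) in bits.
3.4409 bits

D_KL(P||Q) = Σ P(x) log₂(P(x)/Q(x))

Computing term by term:
  P(1)·log₂(P(1)/Q(1)) = 0.5778·log₂(0.5778/0.01) = 3.38157
  P(2)·log₂(P(2)/Q(2)) = 0.2953·log₂(0.2953/0.1138) = 0.40624
  P(3)·log₂(P(3)/Q(3)) = 0.0727·log₂(0.0727/0.6149) = -0.22394
  P(4)·log₂(P(4)/Q(4)) = 0.0542·log₂(0.0542/0.2613) = -0.12300

D_KL(P||Q) = 3.38157 + 0.40624 - 0.22394 - 0.12300 = 3.44087 ≈ 3.4409 bits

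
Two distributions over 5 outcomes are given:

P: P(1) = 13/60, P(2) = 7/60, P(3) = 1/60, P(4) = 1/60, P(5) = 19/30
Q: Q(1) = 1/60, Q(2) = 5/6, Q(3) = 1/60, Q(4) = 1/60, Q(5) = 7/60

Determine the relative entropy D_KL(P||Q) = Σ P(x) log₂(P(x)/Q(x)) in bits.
2.0165 bits

D_KL(P||Q) = Σ P(x) log₂(P(x)/Q(x))

Computing term by term:
  P(1)·log₂(P(1)/Q(1)) = (13/60)·log₂((13/60)/(1/60)) = 0.80176
  P(2)·log₂(P(2)/Q(2)) = (7/60)·log₂((7/60)/(5/6)) = -0.33093
  P(3)·log₂(P(3)/Q(3)) = (1/60)·log₂((1/60)/(1/60)) = 0.00000
  P(4)·log₂(P(4)/Q(4)) = (1/60)·log₂((1/60)/(1/60)) = 0.00000
  P(5)·log₂(P(5)/Q(5)) = (19/30)·log₂((19/30)/(7/60)) = 1.54570

D_KL(P||Q) = 0.80176 - 0.33093 + 0.00000 + 0.00000 + 1.54570 = 2.01653 ≈ 2.0165 bits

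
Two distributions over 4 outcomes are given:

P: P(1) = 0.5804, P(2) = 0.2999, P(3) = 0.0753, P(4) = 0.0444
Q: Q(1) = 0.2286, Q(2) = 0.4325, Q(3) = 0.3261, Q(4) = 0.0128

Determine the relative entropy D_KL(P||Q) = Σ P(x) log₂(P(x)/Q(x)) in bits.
0.5422 bits

D_KL(P||Q) = Σ P(x) log₂(P(x)/Q(x))

Computing term by term:
  P(1)·log₂(P(1)/Q(1)) = 0.5804·log₂(0.5804/0.2286) = 0.78019
  P(2)·log₂(P(2)/Q(2)) = 0.2999·log₂(0.2999/0.4325) = -0.15841
  P(3)·log₂(P(3)/Q(3)) = 0.0753·log₂(0.0753/0.3261) = -0.15923
  P(4)·log₂(P(4)/Q(4)) = 0.0444·log₂(0.0444/0.0128) = 0.07967

D_KL(P||Q) = 0.78019 - 0.15841 - 0.15923 + 0.07967 = 0.54222 ≈ 0.5422 bits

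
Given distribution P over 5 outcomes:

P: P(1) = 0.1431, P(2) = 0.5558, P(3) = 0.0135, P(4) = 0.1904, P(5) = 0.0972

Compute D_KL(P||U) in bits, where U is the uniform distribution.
0.5833 bits

U(i) = 1/5 for all i

D_KL(P||U) = Σ P(x) log₂(P(x) / (1/5))
           = Σ P(x) log₂(P(x)) + log₂(5)
           = log₂(5) - H(P)

H(P) = -Σ P(x) log₂(P(x)):
  -P(1)·log₂(P(1)) = -(0.1431)·log₂(0.1431) = 0.40138
  -P(2)·log₂(P(2)) = -(0.5558)·log₂(0.5558) = 0.47096
  -P(3)·log₂(P(3)) = -(0.0135)·log₂(0.0135) = 0.08385
  -P(4)·log₂(P(4)) = -(0.1904)·log₂(0.1904) = 0.45561
  -P(5)·log₂(P(5)) = -(0.0972)·log₂(0.0972) = 0.32687
H(P) = 0.40138 + 0.47096 + 0.08385 + 0.45561 + 0.32687 = 1.73867 bits

log₂(5) = 2.32193 bits

D_KL(P||U) = 2.32193 - 1.73867 = 0.58326 ≈ 0.5833 bits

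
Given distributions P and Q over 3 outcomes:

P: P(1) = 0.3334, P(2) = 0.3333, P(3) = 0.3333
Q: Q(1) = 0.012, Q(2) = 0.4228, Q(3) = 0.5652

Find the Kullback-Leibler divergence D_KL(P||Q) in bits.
1.2307 bits

D_KL(P||Q) = Σ P(x) log₂(P(x)/Q(x))

Computing term by term:
  P(1)·log₂(P(1)/Q(1)) = 0.3334·log₂(0.3334/0.012) = 1.59904
  P(2)·log₂(P(2)/Q(2)) = 0.3333·log₂(0.3333/0.4228) = -0.11437
  P(3)·log₂(P(3)/Q(3)) = 0.3333·log₂(0.3333/0.5652) = -0.25395

D_KL(P||Q) = 1.59904 - 0.11437 - 0.25395 = 1.23072 ≈ 1.2307 bits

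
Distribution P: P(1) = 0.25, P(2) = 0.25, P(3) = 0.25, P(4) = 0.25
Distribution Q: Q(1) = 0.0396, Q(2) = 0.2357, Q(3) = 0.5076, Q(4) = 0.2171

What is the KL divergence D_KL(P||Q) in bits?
0.4813 bits

D_KL(P||Q) = Σ P(x) log₂(P(x)/Q(x))

Computing term by term:
  P(1)·log₂(P(1)/Q(1)) = 0.25·log₂(0.25/0.0396) = 0.66459
  P(2)·log₂(P(2)/Q(2)) = 0.25·log₂(0.25/0.2357) = 0.02124
  P(3)·log₂(P(3)/Q(3)) = 0.25·log₂(0.25/0.5076) = -0.25544
  P(4)·log₂(P(4)/Q(4)) = 0.25·log₂(0.25/0.2171) = 0.05089

D_KL(P||Q) = 0.66459 + 0.02124 - 0.25544 + 0.05089 = 0.48128 ≈ 0.4813 bits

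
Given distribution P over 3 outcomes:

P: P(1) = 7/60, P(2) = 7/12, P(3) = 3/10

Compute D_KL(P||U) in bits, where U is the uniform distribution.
0.2487 bits

U(i) = 1/3 for all i

D_KL(P||U) = Σ P(x) log₂(P(x) / (1/3))
           = Σ P(x) log₂(P(x)) + log₂(3)
           = log₂(3) - H(P)

H(P) = -Σ P(x) log₂(P(x)):
  -P(1)·log₂(P(1)) = -(7/60)·log₂(7/60) = 0.36161
  -P(2)·log₂(P(2)) = -(7/12)·log₂(7/12) = 0.45360
  -P(3)·log₂(P(3)) = -(3/10)·log₂(3/10) = 0.52109
H(P) = 0.36161 + 0.45360 + 0.52109 = 1.33630 bits

log₂(3) = 1.58496 bits

D_KL(P||U) = 1.58496 - 1.33630 = 0.24866 ≈ 0.2487 bits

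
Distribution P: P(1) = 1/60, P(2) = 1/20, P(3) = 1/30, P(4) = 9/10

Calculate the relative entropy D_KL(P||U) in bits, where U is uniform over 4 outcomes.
1.3851 bits

U(i) = 1/4 for all i

D_KL(P||U) = Σ P(x) log₂(P(x) / (1/4))
           = Σ P(x) log₂(P(x)) + log₂(4)
           = log₂(4) - H(P)

H(P) = -Σ P(x) log₂(P(x)):
  -P(1)·log₂(P(1)) = -(1/60)·log₂(1/60) = 0.09845
  -P(2)·log₂(P(2)) = -(1/20)·log₂(1/20) = 0.21610
  -P(3)·log₂(P(3)) = -(1/30)·log₂(1/30) = 0.16356
  -P(4)·log₂(P(4)) = -(9/10)·log₂(9/10) = 0.13680
H(P) = 0.09845 + 0.21610 + 0.16356 + 0.13680 = 0.61491 bits

log₂(4) = 2.00000 bits

D_KL(P||U) = 2.00000 - 0.61491 = 1.38509 ≈ 1.3851 bits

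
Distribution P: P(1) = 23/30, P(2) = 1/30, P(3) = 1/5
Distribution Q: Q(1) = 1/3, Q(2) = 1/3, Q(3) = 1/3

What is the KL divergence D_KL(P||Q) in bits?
0.6631 bits

D_KL(P||Q) = Σ P(x) log₂(P(x)/Q(x))

Computing term by term:
  P(1)·log₂(P(1)/Q(1)) = (23/30)·log₂((23/30)/(1/3)) = 0.92125
  P(2)·log₂(P(2)/Q(2)) = (1/30)·log₂((1/30)/(1/3)) = -0.11073
  P(3)·log₂(P(3)/Q(3)) = (1/5)·log₂((1/5)/(1/3)) = -0.14739

D_KL(P||Q) = 0.92125 - 0.11073 - 0.14739 = 0.66313 ≈ 0.6631 bits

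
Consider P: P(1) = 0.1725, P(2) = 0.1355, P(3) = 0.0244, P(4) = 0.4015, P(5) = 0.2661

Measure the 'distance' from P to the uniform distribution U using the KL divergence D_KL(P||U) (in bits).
0.3263 bits

U(i) = 1/5 for all i

D_KL(P||U) = Σ P(x) log₂(P(x) / (1/5))
           = Σ P(x) log₂(P(x)) + log₂(5)
           = log₂(5) - H(P)

H(P) = -Σ P(x) log₂(P(x)):
  -P(1)·log₂(P(1)) = -(0.1725)·log₂(0.1725) = 0.43734
  -P(2)·log₂(P(2)) = -(0.1355)·log₂(0.1355) = 0.39073
  -P(3)·log₂(P(3)) = -(0.0244)·log₂(0.0244) = 0.13071
  -P(4)·log₂(P(4)) = -(0.4015)·log₂(0.4015) = 0.52859
  -P(5)·log₂(P(5)) = -(0.2661)·log₂(0.2661) = 0.50824
H(P) = 0.43734 + 0.39073 + 0.13071 + 0.52859 + 0.50824 = 1.99561 bits

log₂(5) = 2.32193 bits

D_KL(P||U) = 2.32193 - 1.99561 = 0.32632 ≈ 0.3263 bits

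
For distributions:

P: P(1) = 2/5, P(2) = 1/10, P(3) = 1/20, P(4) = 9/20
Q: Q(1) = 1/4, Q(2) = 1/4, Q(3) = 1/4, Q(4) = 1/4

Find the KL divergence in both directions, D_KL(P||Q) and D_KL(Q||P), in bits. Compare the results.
D_KL(P||Q) = 0.4045 bits, D_KL(Q||P) = 0.5294 bits. D_KL(Q||P) is larger than D_KL(P||Q) by 0.1249 bits; the two directions differ.

D_KL(P||Q) = Σ P(x) log₂(P(x)/Q(x))

Computing term by term:
  P(1)·log₂(P(1)/Q(1)) = (2/5)·log₂((2/5)/(1/4)) = 0.27123
  P(2)·log₂(P(2)/Q(2)) = (1/10)·log₂((1/10)/(1/4)) = -0.13219
  P(3)·log₂(P(3)/Q(3)) = (1/20)·log₂((1/20)/(1/4)) = -0.11610
  P(4)·log₂(P(4)/Q(4)) = (9/20)·log₂((9/20)/(1/4)) = 0.38160

D_KL(P||Q) = 0.27123 - 0.13219 - 0.11610 + 0.38160 = 0.40454 ≈ 0.4045 bits

D_KL(Q||P) = Σ Q(x) log₂(Q(x)/P(x))

Computing term by term:
  Q(1)·log₂(Q(1)/P(1)) = (1/4)·log₂((1/4)/(2/5)) = -0.16952
  Q(2)·log₂(Q(2)/P(2)) = (1/4)·log₂((1/4)/(1/10)) = 0.33048
  Q(3)·log₂(Q(3)/P(3)) = (1/4)·log₂((1/4)/(1/20)) = 0.58048
  Q(4)·log₂(Q(4)/P(4)) = (1/4)·log₂((1/4)/(9/20)) = -0.21200

D_KL(Q||P) = -0.16952 + 0.33048 + 0.58048 - 0.21200 = 0.52944 ≈ 0.5294 bits

These are NOT equal (difference: 0.1249 bits). KL divergence is asymmetric: D_KL(P||Q) ≠ D_KL(Q||P) in general.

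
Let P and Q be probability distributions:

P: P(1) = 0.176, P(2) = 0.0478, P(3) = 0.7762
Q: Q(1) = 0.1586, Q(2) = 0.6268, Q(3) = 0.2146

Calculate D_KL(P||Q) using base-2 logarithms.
1.2886 bits

D_KL(P||Q) = Σ P(x) log₂(P(x)/Q(x))

Computing term by term:
  P(1)·log₂(P(1)/Q(1)) = 0.176·log₂(0.176/0.1586) = 0.02643
  P(2)·log₂(P(2)/Q(2)) = 0.0478·log₂(0.0478/0.6268) = -0.17748
  P(3)·log₂(P(3)/Q(3)) = 0.7762·log₂(0.7762/0.2146) = 1.43968

D_KL(P||Q) = 0.02643 - 0.17748 + 1.43968 = 1.28863 ≈ 1.2886 bits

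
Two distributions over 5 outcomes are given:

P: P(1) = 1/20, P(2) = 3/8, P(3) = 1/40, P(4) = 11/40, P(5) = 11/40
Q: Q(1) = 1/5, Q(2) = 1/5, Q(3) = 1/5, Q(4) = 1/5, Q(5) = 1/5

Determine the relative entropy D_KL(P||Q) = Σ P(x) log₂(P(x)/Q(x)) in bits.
0.4178 bits

D_KL(P||Q) = Σ P(x) log₂(P(x)/Q(x))

Computing term by term:
  P(1)·log₂(P(1)/Q(1)) = (1/20)·log₂((1/20)/(1/5)) = -0.10000
  P(2)·log₂(P(2)/Q(2)) = (3/8)·log₂((3/8)/(1/5)) = 0.34008
  P(3)·log₂(P(3)/Q(3)) = (1/40)·log₂((1/40)/(1/5)) = -0.07500
  P(4)·log₂(P(4)/Q(4)) = (11/40)·log₂((11/40)/(1/5)) = 0.12634
  P(5)·log₂(P(5)/Q(5)) = (11/40)·log₂((11/40)/(1/5)) = 0.12634

D_KL(P||Q) = -0.10000 + 0.34008 - 0.07500 + 0.12634 + 0.12634 = 0.41776 ≈ 0.4178 bits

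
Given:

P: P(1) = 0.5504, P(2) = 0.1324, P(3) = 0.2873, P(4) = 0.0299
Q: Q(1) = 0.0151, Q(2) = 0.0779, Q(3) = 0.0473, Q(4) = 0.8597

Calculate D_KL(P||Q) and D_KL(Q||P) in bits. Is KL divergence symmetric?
D_KL(P||Q) = 3.5596 bits, D_KL(Q||P) = 3.9047 bits. No, KL divergence is not symmetric.

D_KL(P||Q) = Σ P(x) log₂(P(x)/Q(x))

Computing term by term:
  P(1)·log₂(P(1)/Q(1)) = 0.5504·log₂(0.5504/0.0151) = 2.85540
  P(2)·log₂(P(2)/Q(2)) = 0.1324·log₂(0.1324/0.0779) = 0.10131
  P(3)·log₂(P(3)/Q(3)) = 0.2873·log₂(0.2873/0.0473) = 0.74774
  P(4)·log₂(P(4)/Q(4)) = 0.0299·log₂(0.0299/0.8597) = -0.14488

D_KL(P||Q) = 2.85540 + 0.10131 + 0.74774 - 0.14488 = 3.55957 ≈ 3.5596 bits

D_KL(Q||P) = Σ Q(x) log₂(Q(x)/P(x))

Computing term by term:
  Q(1)·log₂(Q(1)/P(1)) = 0.0151·log₂(0.0151/0.5504) = -0.07834
  Q(2)·log₂(Q(2)/P(2)) = 0.0779·log₂(0.0779/0.1324) = -0.05961
  Q(3)·log₂(Q(3)/P(3)) = 0.0473·log₂(0.0473/0.2873) = -0.12311
  Q(4)·log₂(Q(4)/P(4)) = 0.8597·log₂(0.8597/0.0299) = 4.16578

D_KL(Q||P) = -0.07834 - 0.05961 - 0.12311 + 4.16578 = 3.90472 ≈ 3.9047 bits

These are NOT equal (difference: 0.3451 bits). KL divergence is asymmetric: D_KL(P||Q) ≠ D_KL(Q||P) in general.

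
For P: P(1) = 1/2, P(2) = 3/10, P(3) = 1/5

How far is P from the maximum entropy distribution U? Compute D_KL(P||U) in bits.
0.0995 bits

U(i) = 1/3 for all i

D_KL(P||U) = Σ P(x) log₂(P(x) / (1/3))
           = Σ P(x) log₂(P(x)) + log₂(3)
           = log₂(3) - H(P)

H(P) = -Σ P(x) log₂(P(x)):
  -P(1)·log₂(P(1)) = -(1/2)·log₂(1/2) = 0.50000
  -P(2)·log₂(P(2)) = -(3/10)·log₂(3/10) = 0.52109
  -P(3)·log₂(P(3)) = -(1/5)·log₂(1/5) = 0.46439
H(P) = 0.50000 + 0.52109 + 0.46439 = 1.48548 bits

log₂(3) = 1.58496 bits

D_KL(P||U) = 1.58496 - 1.48548 = 0.09948 ≈ 0.0995 bits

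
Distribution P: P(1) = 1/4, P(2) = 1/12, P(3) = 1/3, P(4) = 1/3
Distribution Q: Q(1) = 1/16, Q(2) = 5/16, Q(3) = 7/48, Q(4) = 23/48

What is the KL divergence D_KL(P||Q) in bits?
0.5641 bits

D_KL(P||Q) = Σ P(x) log₂(P(x)/Q(x))

Computing term by term:
  P(1)·log₂(P(1)/Q(1)) = (1/4)·log₂((1/4)/(1/16)) = 0.50000
  P(2)·log₂(P(2)/Q(2)) = (1/12)·log₂((1/12)/(5/16)) = -0.15891
  P(3)·log₂(P(3)/Q(3)) = (1/3)·log₂((1/3)/(7/48)) = 0.39755
  P(4)·log₂(P(4)/Q(4)) = (1/3)·log₂((1/3)/(23/48)) = -0.17452

D_KL(P||Q) = 0.50000 - 0.15891 + 0.39755 - 0.17452 = 0.56412 ≈ 0.5641 bits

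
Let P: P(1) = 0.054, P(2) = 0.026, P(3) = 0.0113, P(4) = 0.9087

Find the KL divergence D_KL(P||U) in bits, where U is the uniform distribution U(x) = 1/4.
1.4371 bits

U(i) = 1/4 for all i

D_KL(P||U) = Σ P(x) log₂(P(x) / (1/4))
           = Σ P(x) log₂(P(x)) + log₂(4)
           = log₂(4) - H(P)

H(P) = -Σ P(x) log₂(P(x)):
  -P(1)·log₂(P(1)) = -(0.054)·log₂(0.054) = 0.22739
  -P(2)·log₂(P(2)) = -(0.026)·log₂(0.026) = 0.13690
  -P(3)·log₂(P(3)) = -(0.0113)·log₂(0.0113) = 0.07308
  -P(4)·log₂(P(4)) = -(0.9087)·log₂(0.9087) = 0.12551
H(P) = 0.22739 + 0.13690 + 0.07308 + 0.12551 = 0.56288 bits

log₂(4) = 2.00000 bits

D_KL(P||U) = 2.00000 - 0.56288 = 1.43712 ≈ 1.4371 bits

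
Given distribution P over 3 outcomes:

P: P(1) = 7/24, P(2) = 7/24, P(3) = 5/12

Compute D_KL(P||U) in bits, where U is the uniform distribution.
0.0218 bits

U(i) = 1/3 for all i

D_KL(P||U) = Σ P(x) log₂(P(x) / (1/3))
           = Σ P(x) log₂(P(x)) + log₂(3)
           = log₂(3) - H(P)

H(P) = -Σ P(x) log₂(P(x)):
  -P(1)·log₂(P(1)) = -(7/24)·log₂(7/24) = 0.51847
  -P(2)·log₂(P(2)) = -(7/24)·log₂(7/24) = 0.51847
  -P(3)·log₂(P(3)) = -(5/12)·log₂(5/12) = 0.52626
H(P) = 0.51847 + 0.51847 + 0.52626 = 1.56320 bits

log₂(3) = 1.58496 bits

D_KL(P||U) = 1.58496 - 1.56320 = 0.02176 ≈ 0.0218 bits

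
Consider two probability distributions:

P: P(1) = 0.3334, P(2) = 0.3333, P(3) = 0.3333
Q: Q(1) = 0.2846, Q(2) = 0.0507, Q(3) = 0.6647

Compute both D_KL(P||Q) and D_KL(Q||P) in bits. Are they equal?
D_KL(P||Q) = 0.6497 bits, D_KL(Q||P) = 0.4592 bits. No, they are not equal.

D_KL(P||Q) = Σ P(x) log₂(P(x)/Q(x))

Computing term by term:
  P(1)·log₂(P(1)/Q(1)) = 0.3334·log₂(0.3334/0.2846) = 0.07612
  P(2)·log₂(P(2)/Q(2)) = 0.3333·log₂(0.3333/0.0507) = 0.90550
  P(3)·log₂(P(3)/Q(3)) = 0.3333·log₂(0.3333/0.6647) = -0.33193

D_KL(P||Q) = 0.07612 + 0.90550 - 0.33193 = 0.64969 ≈ 0.6497 bits

D_KL(Q||P) = Σ Q(x) log₂(Q(x)/P(x))

Computing term by term:
  Q(1)·log₂(Q(1)/P(1)) = 0.2846·log₂(0.2846/0.3334) = -0.06498
  Q(2)·log₂(Q(2)/P(2)) = 0.0507·log₂(0.0507/0.3333) = -0.13774
  Q(3)·log₂(Q(3)/P(3)) = 0.6647·log₂(0.6647/0.3333) = 0.66196

D_KL(Q||P) = -0.06498 - 0.13774 + 0.66196 = 0.45924 ≈ 0.4592 bits

These are NOT equal (difference: 0.1905 bits). KL divergence is asymmetric: D_KL(P||Q) ≠ D_KL(Q||P) in general.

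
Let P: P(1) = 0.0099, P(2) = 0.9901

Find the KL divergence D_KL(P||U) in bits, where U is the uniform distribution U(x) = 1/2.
0.9199 bits

U(i) = 1/2 for all i

D_KL(P||U) = Σ P(x) log₂(P(x) / (1/2))
           = Σ P(x) log₂(P(x)) + log₂(2)
           = log₂(2) - H(P)

H(P) = -Σ P(x) log₂(P(x)):
  -P(1)·log₂(P(1)) = -(0.0099)·log₂(0.0099) = 0.06592
  -P(2)·log₂(P(2)) = -(0.9901)·log₂(0.9901) = 0.01421
H(P) = 0.06592 + 0.01421 = 0.08013 bits

log₂(2) = 1.00000 bits

D_KL(P||U) = 1.00000 - 0.08013 = 0.91987 ≈ 0.9199 bits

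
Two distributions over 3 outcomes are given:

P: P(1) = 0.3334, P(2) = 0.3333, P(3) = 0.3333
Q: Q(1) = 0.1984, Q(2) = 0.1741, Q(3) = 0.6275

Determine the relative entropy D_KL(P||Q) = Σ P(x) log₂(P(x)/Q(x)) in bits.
0.2577 bits

D_KL(P||Q) = Σ P(x) log₂(P(x)/Q(x))

Computing term by term:
  P(1)·log₂(P(1)/Q(1)) = 0.3334·log₂(0.3334/0.1984) = 0.24966
  P(2)·log₂(P(2)/Q(2)) = 0.3333·log₂(0.3333/0.1741) = 0.31227
  P(3)·log₂(P(3)/Q(3)) = 0.3333·log₂(0.3333/0.6275) = -0.30423

D_KL(P||Q) = 0.24966 + 0.31227 - 0.30423 = 0.25770 ≈ 0.2577 bits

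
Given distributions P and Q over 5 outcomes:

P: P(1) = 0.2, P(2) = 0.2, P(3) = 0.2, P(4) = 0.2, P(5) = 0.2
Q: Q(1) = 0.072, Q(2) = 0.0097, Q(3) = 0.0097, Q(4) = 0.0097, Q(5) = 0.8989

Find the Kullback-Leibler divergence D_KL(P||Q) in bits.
2.4807 bits

D_KL(P||Q) = Σ P(x) log₂(P(x)/Q(x))

Computing term by term:
  P(1)·log₂(P(1)/Q(1)) = 0.2·log₂(0.2/0.072) = 0.29479
  P(2)·log₂(P(2)/Q(2)) = 0.2·log₂(0.2/0.0097) = 0.87317
  P(3)·log₂(P(3)/Q(3)) = 0.2·log₂(0.2/0.0097) = 0.87317
  P(4)·log₂(P(4)/Q(4)) = 0.2·log₂(0.2/0.0097) = 0.87317
  P(5)·log₂(P(5)/Q(5)) = 0.2·log₂(0.2/0.8989) = -0.43363

D_KL(P||Q) = 0.29479 + 0.87317 + 0.87317 + 0.87317 - 0.43363 = 2.48067 ≈ 2.4807 bits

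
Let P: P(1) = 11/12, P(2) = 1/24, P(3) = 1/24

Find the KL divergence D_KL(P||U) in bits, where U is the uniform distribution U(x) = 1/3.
1.0878 bits

U(i) = 1/3 for all i

D_KL(P||U) = Σ P(x) log₂(P(x) / (1/3))
           = Σ P(x) log₂(P(x)) + log₂(3)
           = log₂(3) - H(P)

H(P) = -Σ P(x) log₂(P(x)):
  -P(1)·log₂(P(1)) = -(11/12)·log₂(11/12) = 0.11507
  -P(2)·log₂(P(2)) = -(1/24)·log₂(1/24) = 0.19104
  -P(3)·log₂(P(3)) = -(1/24)·log₂(1/24) = 0.19104
H(P) = 0.11507 + 0.19104 + 0.19104 = 0.49715 bits

log₂(3) = 1.58496 bits

D_KL(P||U) = 1.58496 - 0.49715 = 1.08781 ≈ 1.0878 bits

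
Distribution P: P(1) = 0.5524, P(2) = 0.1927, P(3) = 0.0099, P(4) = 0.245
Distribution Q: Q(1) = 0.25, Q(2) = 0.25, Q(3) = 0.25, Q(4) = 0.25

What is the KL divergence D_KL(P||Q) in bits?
0.5062 bits

D_KL(P||Q) = Σ P(x) log₂(P(x)/Q(x))

Computing term by term:
  P(1)·log₂(P(1)/Q(1)) = 0.5524·log₂(0.5524/0.25) = 0.63183
  P(2)·log₂(P(2)/Q(2)) = 0.1927·log₂(0.1927/0.25) = -0.07237
  P(3)·log₂(P(3)/Q(3)) = 0.0099·log₂(0.0099/0.25) = -0.04612
  P(4)·log₂(P(4)/Q(4)) = 0.245·log₂(0.245/0.25) = -0.00714

D_KL(P||Q) = 0.63183 - 0.07237 - 0.04612 - 0.00714 = 0.50620 ≈ 0.5062 bits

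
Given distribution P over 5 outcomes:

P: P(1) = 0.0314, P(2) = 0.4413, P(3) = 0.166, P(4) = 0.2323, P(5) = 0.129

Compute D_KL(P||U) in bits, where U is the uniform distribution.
0.3439 bits

U(i) = 1/5 for all i

D_KL(P||U) = Σ P(x) log₂(P(x) / (1/5))
           = Σ P(x) log₂(P(x)) + log₂(5)
           = log₂(5) - H(P)

H(P) = -Σ P(x) log₂(P(x)):
  -P(1)·log₂(P(1)) = -(0.0314)·log₂(0.0314) = 0.15678
  -P(2)·log₂(P(2)) = -(0.4413)·log₂(0.4413) = 0.52081
  -P(3)·log₂(P(3)) = -(0.166)·log₂(0.166) = 0.43006
  -P(4)·log₂(P(4)) = -(0.2323)·log₂(0.2323) = 0.48921
  -P(5)·log₂(P(5)) = -(0.129)·log₂(0.129) = 0.38114
H(P) = 0.15678 + 0.52081 + 0.43006 + 0.48921 + 0.38114 = 1.97800 bits

log₂(5) = 2.32193 bits

D_KL(P||U) = 2.32193 - 1.97800 = 0.34393 ≈ 0.3439 bits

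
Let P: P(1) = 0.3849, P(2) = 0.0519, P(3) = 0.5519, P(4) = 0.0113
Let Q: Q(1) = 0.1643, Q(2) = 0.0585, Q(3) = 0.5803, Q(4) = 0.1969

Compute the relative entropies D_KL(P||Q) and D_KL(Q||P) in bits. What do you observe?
D_KL(P||Q) = 0.3772 bits, D_KL(Q||P) = 0.6622 bits. The two directions give different values (D_KL(Q||P) exceeds D_KL(P||Q) by 0.2850 bits): KL divergence is asymmetric.

D_KL(P||Q) = Σ P(x) log₂(P(x)/Q(x))

Computing term by term:
  P(1)·log₂(P(1)/Q(1)) = 0.3849·log₂(0.3849/0.1643) = 0.47272
  P(2)·log₂(P(2)/Q(2)) = 0.0519·log₂(0.0519/0.0585) = -0.00896
  P(3)·log₂(P(3)/Q(3)) = 0.5519·log₂(0.5519/0.5803) = -0.03995
  P(4)·log₂(P(4)/Q(4)) = 0.0113·log₂(0.0113/0.1969) = -0.04659

D_KL(P||Q) = 0.47272 - 0.00896 - 0.03995 - 0.04659 = 0.37722 ≈ 0.3772 bits

D_KL(Q||P) = Σ Q(x) log₂(Q(x)/P(x))

Computing term by term:
  Q(1)·log₂(Q(1)/P(1)) = 0.1643·log₂(0.1643/0.3849) = -0.20179
  Q(2)·log₂(Q(2)/P(2)) = 0.0585·log₂(0.0585/0.0519) = 0.01010
  Q(3)·log₂(Q(3)/P(3)) = 0.5803·log₂(0.5803/0.5519) = 0.04201
  Q(4)·log₂(Q(4)/P(4)) = 0.1969·log₂(0.1969/0.0113) = 0.81183

D_KL(Q||P) = -0.20179 + 0.01010 + 0.04201 + 0.81183 = 0.66215 ≈ 0.6622 bits

These are NOT equal (difference: 0.2850 bits). KL divergence is asymmetric: D_KL(P||Q) ≠ D_KL(Q||P) in general.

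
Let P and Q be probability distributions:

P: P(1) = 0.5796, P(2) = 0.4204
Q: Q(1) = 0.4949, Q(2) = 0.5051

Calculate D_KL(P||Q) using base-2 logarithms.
0.0208 bits

D_KL(P||Q) = Σ P(x) log₂(P(x)/Q(x))

Computing term by term:
  P(1)·log₂(P(1)/Q(1)) = 0.5796·log₂(0.5796/0.4949) = 0.13210
  P(2)·log₂(P(2)/Q(2)) = 0.4204·log₂(0.4204/0.5051) = -0.11132

D_KL(P||Q) = 0.13210 - 0.11132 = 0.02078 ≈ 0.0208 bits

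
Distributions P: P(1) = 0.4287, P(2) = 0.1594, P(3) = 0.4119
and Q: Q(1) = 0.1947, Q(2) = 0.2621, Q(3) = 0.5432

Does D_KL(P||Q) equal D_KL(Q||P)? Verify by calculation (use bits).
D_KL(P||Q) = 0.2094 bits, D_KL(Q||P) = 0.1832 bits. No — D_KL(P||Q) ≠ D_KL(Q||P) for this pair.

D_KL(P||Q) = Σ P(x) log₂(P(x)/Q(x))

Computing term by term:
  P(1)·log₂(P(1)/Q(1)) = 0.4287·log₂(0.4287/0.1947) = 0.48817
  P(2)·log₂(P(2)/Q(2)) = 0.1594·log₂(0.1594/0.2621) = -0.11436
  P(3)·log₂(P(3)/Q(3)) = 0.4119·log₂(0.4119/0.5432) = -0.16443

D_KL(P||Q) = 0.48817 - 0.11436 - 0.16443 = 0.20938 ≈ 0.2094 bits

D_KL(Q||P) = Σ Q(x) log₂(Q(x)/P(x))

Computing term by term:
  Q(1)·log₂(Q(1)/P(1)) = 0.1947·log₂(0.1947/0.4287) = -0.22171
  Q(2)·log₂(Q(2)/P(2)) = 0.2621·log₂(0.2621/0.1594) = 0.18805
  Q(3)·log₂(Q(3)/P(3)) = 0.5432·log₂(0.5432/0.4119) = 0.21684

D_KL(Q||P) = -0.22171 + 0.18805 + 0.21684 = 0.18318 ≈ 0.1832 bits

These are NOT equal (difference: 0.0262 bits). KL divergence is asymmetric: D_KL(P||Q) ≠ D_KL(Q||P) in general.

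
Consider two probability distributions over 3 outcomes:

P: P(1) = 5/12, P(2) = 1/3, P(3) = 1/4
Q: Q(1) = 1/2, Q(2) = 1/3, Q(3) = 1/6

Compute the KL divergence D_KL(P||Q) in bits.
0.0366 bits

D_KL(P||Q) = Σ P(x) log₂(P(x)/Q(x))

Computing term by term:
  P(1)·log₂(P(1)/Q(1)) = (5/12)·log₂((5/12)/(1/2)) = -0.10960
  P(2)·log₂(P(2)/Q(2)) = (1/3)·log₂((1/3)/(1/3)) = 0.00000
  P(3)·log₂(P(3)/Q(3)) = (1/4)·log₂((1/4)/(1/6)) = 0.14624

D_KL(P||Q) = -0.10960 + 0.00000 + 0.14624 = 0.03664 ≈ 0.0366 bits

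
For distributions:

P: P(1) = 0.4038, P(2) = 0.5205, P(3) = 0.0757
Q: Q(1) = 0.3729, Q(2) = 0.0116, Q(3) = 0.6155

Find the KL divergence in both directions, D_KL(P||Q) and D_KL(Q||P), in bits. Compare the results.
D_KL(P||Q) = 2.6739 bits, D_KL(Q||P) = 1.7544 bits. D_KL(P||Q) is larger than D_KL(Q||P) by 0.9195 bits; the two directions differ.

D_KL(P||Q) = Σ P(x) log₂(P(x)/Q(x))

Computing term by term:
  P(1)·log₂(P(1)/Q(1)) = 0.4038·log₂(0.4038/0.3729) = 0.04638
  P(2)·log₂(P(2)/Q(2)) = 0.5205·log₂(0.5205/0.0116) = 2.85635
  P(3)·log₂(P(3)/Q(3)) = 0.0757·log₂(0.0757/0.6155) = -0.22887

D_KL(P||Q) = 0.04638 + 2.85635 - 0.22887 = 2.67386 ≈ 2.6739 bits

D_KL(Q||P) = Σ Q(x) log₂(Q(x)/P(x))

Computing term by term:
  Q(1)·log₂(Q(1)/P(1)) = 0.3729·log₂(0.3729/0.4038) = -0.04283
  Q(2)·log₂(Q(2)/P(2)) = 0.0116·log₂(0.0116/0.5205) = -0.06366
  Q(3)·log₂(Q(3)/P(3)) = 0.6155·log₂(0.6155/0.0757) = 1.86090

D_KL(Q||P) = -0.04283 - 0.06366 + 1.86090 = 1.75441 ≈ 1.7544 bits

These are NOT equal (difference: 0.9195 bits). KL divergence is asymmetric: D_KL(P||Q) ≠ D_KL(Q||P) in general.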